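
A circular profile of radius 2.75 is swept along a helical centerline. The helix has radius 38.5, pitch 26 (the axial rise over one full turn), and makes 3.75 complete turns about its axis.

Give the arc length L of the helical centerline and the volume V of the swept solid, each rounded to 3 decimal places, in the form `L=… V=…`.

L=912.360 V=21676.107

2πR = 2π·38.5 = 241.902634
per-turn = √(241.902634² + 26²) = √(58516.8845 + 676) = √59192.8845 = 243.295878
L = 3.75 × 243.295878 = 912.359544
V = π·2.75² × L = 23.758294 × 912.359544 = 21676.106693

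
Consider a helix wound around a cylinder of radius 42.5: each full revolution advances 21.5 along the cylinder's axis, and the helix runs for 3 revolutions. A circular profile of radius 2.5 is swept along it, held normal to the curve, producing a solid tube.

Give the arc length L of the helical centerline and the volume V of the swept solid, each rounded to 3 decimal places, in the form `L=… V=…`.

2πR = 2π·42.5 = 267.035376
per-turn = √(267.035376² + 21.5²) = √(71307.8918 + 462.25) = √71770.1418 = 267.899499
L = 3 × 267.899499 = 803.698498
V = π·2.5² × L = 19.634954 × 803.698498 = 15780.583112

L=803.698 V=15780.583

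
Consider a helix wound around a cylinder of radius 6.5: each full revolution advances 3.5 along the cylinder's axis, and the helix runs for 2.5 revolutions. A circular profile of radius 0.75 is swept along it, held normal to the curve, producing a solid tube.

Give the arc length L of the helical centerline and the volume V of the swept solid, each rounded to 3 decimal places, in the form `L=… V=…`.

2πR = 2π·6.5 = 40.840704
per-turn = √(40.840704² + 3.5²) = √(1667.9631 + 12.25) = √1680.2131 = 40.990403
L = 2.5 × 40.990403 = 102.476008
V = π·0.75² × L = 1.767146 × 102.476008 = 181.090053

L=102.476 V=181.090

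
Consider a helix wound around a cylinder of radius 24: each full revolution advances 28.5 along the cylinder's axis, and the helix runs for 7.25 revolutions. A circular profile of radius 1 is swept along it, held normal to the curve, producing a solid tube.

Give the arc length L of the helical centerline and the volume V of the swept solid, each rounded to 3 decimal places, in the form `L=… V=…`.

L=1112.629 V=3495.426

2πR = 2π·24 = 150.796447
per-turn = √(150.796447² + 28.5²) = √(22739.5685 + 812.25) = √23551.8185 = 153.466018
L = 7.25 × 153.466018 = 1112.628627
V = π·1² × L = 3.141593 × 1112.628627 = 3495.425921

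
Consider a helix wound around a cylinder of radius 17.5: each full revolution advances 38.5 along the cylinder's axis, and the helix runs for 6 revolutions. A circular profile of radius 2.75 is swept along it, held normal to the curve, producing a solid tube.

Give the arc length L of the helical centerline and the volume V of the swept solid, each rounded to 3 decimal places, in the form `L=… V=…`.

2πR = 2π·17.5 = 109.955743
per-turn = √(109.955743² + 38.5²) = √(12090.2654 + 1482.25) = √13572.5154 = 116.501139
L = 6 × 116.501139 = 699.006834
V = π·2.75² × L = 23.758294 × 699.006834 = 16607.210182

L=699.007 V=16607.210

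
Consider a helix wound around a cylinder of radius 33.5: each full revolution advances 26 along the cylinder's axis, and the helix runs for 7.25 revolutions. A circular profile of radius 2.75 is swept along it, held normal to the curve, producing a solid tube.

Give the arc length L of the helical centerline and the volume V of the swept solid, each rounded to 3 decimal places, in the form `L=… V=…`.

L=1537.627 V=36531.386

2πR = 2π·33.5 = 210.486708
per-turn = √(210.486708² + 26²) = √(44304.6542 + 676) = √44980.6542 = 212.086431
L = 7.25 × 212.086431 = 1537.626624
V = π·2.75² × L = 23.758294 × 1537.626624 = 36531.386070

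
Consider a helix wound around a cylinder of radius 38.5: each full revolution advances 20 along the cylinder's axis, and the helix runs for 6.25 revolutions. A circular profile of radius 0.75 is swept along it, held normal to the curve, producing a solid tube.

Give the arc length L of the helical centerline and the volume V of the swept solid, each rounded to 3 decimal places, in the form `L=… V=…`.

L=1517.050 V=2680.849

2πR = 2π·38.5 = 241.902634
per-turn = √(241.902634² + 20²) = √(58516.8845 + 400) = √58916.8845 = 242.728005
L = 6.25 × 242.728005 = 1517.050032
V = π·0.75² × L = 1.767146 × 1517.050032 = 2680.848696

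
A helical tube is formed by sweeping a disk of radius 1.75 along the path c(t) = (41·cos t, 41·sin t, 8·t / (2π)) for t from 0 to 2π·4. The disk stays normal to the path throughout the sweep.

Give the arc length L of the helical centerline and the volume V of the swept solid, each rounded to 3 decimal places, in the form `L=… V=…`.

L=1030.939 V=9918.797

2πR = 2π·41 = 257.610598
per-turn = √(257.610598² + 8²) = √(66363.2200 + 64) = √66427.2200 = 257.734786
L = 4 × 257.734786 = 1030.939145
V = π·1.75² × L = 9.621128 × 1030.939145 = 9918.796957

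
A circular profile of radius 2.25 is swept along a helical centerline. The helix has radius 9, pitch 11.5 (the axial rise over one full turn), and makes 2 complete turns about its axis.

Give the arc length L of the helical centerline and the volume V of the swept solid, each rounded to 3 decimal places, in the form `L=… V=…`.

2πR = 2π·9 = 56.548668
per-turn = √(56.548668² + 11.5²) = √(3197.7518 + 132.25) = √3330.0018 = 57.706168
L = 2 × 57.706168 = 115.412336
V = π·2.25² × L = 15.904313 × 115.412336 = 1835.553894

L=115.412 V=1835.554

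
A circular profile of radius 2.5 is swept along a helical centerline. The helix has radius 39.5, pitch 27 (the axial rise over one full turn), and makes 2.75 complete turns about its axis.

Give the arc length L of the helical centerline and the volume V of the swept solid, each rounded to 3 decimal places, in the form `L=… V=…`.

L=686.538 V=13480.141

2πR = 2π·39.5 = 248.185820
per-turn = √(248.185820² + 27²) = √(61596.2011 + 729) = √62325.2011 = 249.650157
L = 2.75 × 249.650157 = 686.537933
V = π·2.5² × L = 19.634954 × 686.537933 = 13480.140787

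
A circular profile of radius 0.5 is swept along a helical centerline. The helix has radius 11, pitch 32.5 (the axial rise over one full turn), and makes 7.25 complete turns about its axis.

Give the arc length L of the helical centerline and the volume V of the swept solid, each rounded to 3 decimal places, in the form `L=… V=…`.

L=553.719 V=434.890

2πR = 2π·11 = 69.115038
per-turn = √(69.115038² + 32.5²) = √(4776.8885 + 1056.25) = √5833.1385 = 76.374986
L = 7.25 × 76.374986 = 553.718651
V = π·0.5² × L = 0.785398 × 553.718651 = 434.889611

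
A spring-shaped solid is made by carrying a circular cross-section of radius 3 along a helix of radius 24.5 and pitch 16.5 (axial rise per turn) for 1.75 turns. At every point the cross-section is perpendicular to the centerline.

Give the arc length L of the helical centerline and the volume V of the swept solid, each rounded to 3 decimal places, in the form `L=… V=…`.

L=270.935 V=7660.497

2πR = 2π·24.5 = 153.938040
per-turn = √(153.938040² + 16.5²) = √(23696.9202 + 272.25) = √23969.1702 = 154.819799
L = 1.75 × 154.819799 = 270.934648
V = π·3² × L = 28.274334 × 270.934648 = 7660.496706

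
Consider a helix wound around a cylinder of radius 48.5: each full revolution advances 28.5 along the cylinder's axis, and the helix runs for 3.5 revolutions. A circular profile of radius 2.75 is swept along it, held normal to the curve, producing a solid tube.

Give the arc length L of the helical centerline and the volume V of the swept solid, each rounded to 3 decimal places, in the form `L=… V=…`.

2πR = 2π·48.5 = 304.734487
per-turn = √(304.734487² + 28.5²) = √(92863.1078 + 812.25) = √93675.3578 = 306.064303
L = 3.5 × 306.064303 = 1071.225062
V = π·2.75² × L = 23.758294 × 1071.225062 = 25450.480434

L=1071.225 V=25450.480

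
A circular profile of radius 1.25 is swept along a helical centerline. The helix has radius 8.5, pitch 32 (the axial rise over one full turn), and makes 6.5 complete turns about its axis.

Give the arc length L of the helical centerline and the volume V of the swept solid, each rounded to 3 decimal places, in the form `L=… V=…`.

2πR = 2π·8.5 = 53.407075
per-turn = √(53.407075² + 32²) = √(2852.3157 + 1024) = √3876.3157 = 62.260065
L = 6.5 × 62.260065 = 404.690421
V = π·1.25² × L = 4.908739 × 404.690421 = 1986.519460

L=404.690 V=1986.519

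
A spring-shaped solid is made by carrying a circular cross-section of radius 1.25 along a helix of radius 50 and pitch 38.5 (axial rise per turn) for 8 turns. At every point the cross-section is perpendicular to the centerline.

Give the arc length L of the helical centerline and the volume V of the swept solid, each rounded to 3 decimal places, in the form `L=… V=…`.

2πR = 2π·50 = 314.159265
per-turn = √(314.159265² + 38.5²) = √(98696.0440 + 1482.25) = √100178.2940 = 316.509548
L = 8 × 316.509548 = 2532.076384
V = π·1.25² × L = 4.908739 × 2532.076384 = 12429.300887

L=2532.076 V=12429.301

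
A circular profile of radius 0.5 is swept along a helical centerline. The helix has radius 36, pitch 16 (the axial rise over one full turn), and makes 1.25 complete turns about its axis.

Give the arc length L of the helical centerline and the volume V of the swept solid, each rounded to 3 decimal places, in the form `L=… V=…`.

2πR = 2π·36 = 226.194671
per-turn = √(226.194671² + 16²) = √(51164.0292 + 256) = √51420.0292 = 226.759849
L = 1.25 × 226.759849 = 283.449812
V = π·0.5² × L = 0.785398 × 283.449812 = 222.620961

L=283.450 V=222.621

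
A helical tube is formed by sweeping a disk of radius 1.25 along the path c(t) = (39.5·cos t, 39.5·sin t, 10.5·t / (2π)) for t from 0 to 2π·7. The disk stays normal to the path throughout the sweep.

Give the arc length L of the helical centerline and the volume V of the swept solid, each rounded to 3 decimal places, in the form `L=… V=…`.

2πR = 2π·39.5 = 248.185820
per-turn = √(248.185820² + 10.5²) = √(61596.2011 + 110.25) = √61706.4511 = 248.407832
L = 7 × 248.407832 = 1738.854825
V = π·1.25² × L = 4.908739 × 1738.854825 = 8535.583662

L=1738.855 V=8535.584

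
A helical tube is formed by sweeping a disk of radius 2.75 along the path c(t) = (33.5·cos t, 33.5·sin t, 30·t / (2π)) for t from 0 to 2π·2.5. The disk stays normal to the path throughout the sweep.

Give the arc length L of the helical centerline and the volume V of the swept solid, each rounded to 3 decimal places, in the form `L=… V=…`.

L=531.535 V=12628.357

2πR = 2π·33.5 = 210.486708
per-turn = √(210.486708² + 30²) = √(44304.6542 + 900) = √45204.6542 = 212.613862
L = 2.5 × 212.613862 = 531.534654
V = π·2.75² × L = 23.758294 × 531.534654 = 12628.356818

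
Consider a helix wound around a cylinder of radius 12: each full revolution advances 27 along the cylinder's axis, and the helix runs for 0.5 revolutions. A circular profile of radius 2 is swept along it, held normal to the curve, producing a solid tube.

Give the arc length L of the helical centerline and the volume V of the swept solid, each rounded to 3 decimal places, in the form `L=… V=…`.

L=40.043 V=503.200

2πR = 2π·12 = 75.398224
per-turn = √(75.398224² + 27²) = √(5684.8921 + 729) = √6413.8921 = 80.086779
L = 0.5 × 80.086779 = 40.043389
V = π·2² × L = 12.566371 × 40.043389 = 503.200072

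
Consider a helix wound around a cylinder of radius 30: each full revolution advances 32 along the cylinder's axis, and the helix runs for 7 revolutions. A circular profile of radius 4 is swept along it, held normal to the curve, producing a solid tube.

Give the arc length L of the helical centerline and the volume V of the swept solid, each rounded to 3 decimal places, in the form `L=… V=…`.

2πR = 2π·30 = 188.495559
per-turn = √(188.495559² + 32²) = √(35530.5758 + 1024) = √36554.5758 = 191.192510
L = 7 × 191.192510 = 1338.347569
V = π·4² × L = 50.265482 × 1338.347569 = 67272.686268

L=1338.348 V=67272.686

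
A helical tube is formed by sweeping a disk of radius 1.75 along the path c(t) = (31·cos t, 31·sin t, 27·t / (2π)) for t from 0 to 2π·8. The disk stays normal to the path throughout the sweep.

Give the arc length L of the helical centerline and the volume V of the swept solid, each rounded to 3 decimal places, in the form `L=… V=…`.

2πR = 2π·31 = 194.778745
per-turn = √(194.778745² + 27²) = √(37938.7593 + 729) = √38667.7593 = 196.641194
L = 8 × 196.641194 = 1573.129555
V = π·1.75² × L = 9.621128 × 1573.129555 = 15135.280024

L=1573.130 V=15135.280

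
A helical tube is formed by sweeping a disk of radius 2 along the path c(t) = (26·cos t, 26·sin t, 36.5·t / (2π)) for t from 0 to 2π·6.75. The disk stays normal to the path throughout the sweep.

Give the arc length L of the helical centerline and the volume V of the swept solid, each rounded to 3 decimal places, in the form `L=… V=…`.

2πR = 2π·26 = 163.362818
per-turn = √(163.362818² + 36.5²) = √(26687.4103 + 1332.25) = √28019.6603 = 167.390741
L = 6.75 × 167.390741 = 1129.887504
V = π·2² × L = 12.566371 × 1129.887504 = 14198.585132

L=1129.888 V=14198.585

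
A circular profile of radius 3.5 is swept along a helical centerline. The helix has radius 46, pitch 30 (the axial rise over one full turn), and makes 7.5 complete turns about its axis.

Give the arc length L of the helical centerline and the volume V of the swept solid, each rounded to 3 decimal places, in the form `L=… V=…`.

2πR = 2π·46 = 289.026524
per-turn = √(289.026524² + 30²) = √(83536.3317 + 900) = √84436.3317 = 290.579304
L = 7.5 × 290.579304 = 2179.344777
V = π·3.5² × L = 38.484510 × 2179.344777 = 83871.015863

L=2179.345 V=83871.016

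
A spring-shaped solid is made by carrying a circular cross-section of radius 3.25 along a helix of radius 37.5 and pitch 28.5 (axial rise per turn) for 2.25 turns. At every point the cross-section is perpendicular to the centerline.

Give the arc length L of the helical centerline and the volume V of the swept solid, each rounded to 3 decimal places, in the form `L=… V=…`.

2πR = 2π·37.5 = 235.619449
per-turn = √(235.619449² + 28.5²) = √(55516.5248 + 812.25) = √56328.7748 = 237.336838
L = 2.25 × 237.336838 = 534.007886
V = π·3.25² × L = 33.183072 × 534.007886 = 17720.022342

L=534.008 V=17720.022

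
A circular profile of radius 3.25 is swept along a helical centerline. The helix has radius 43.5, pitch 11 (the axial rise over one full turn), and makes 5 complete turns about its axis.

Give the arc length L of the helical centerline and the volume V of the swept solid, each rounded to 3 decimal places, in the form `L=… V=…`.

L=1367.699 V=45384.459

2πR = 2π·43.5 = 273.318561
per-turn = √(273.318561² + 11²) = √(74703.0357 + 121) = √74824.0357 = 273.539825
L = 5 × 273.539825 = 1367.699124
V = π·3.25² × L = 33.183072 × 1367.699124 = 45384.459046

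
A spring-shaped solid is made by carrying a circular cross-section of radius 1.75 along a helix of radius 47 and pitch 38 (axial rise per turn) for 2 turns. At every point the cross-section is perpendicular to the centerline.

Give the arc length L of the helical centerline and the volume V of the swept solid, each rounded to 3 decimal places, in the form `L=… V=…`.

2πR = 2π·47 = 295.309709
per-turn = √(295.309709² + 38²) = √(87207.8245 + 1444) = √88651.8245 = 297.744562
L = 2 × 297.744562 = 595.489125
V = π·1.75² × L = 9.621128 × 595.489125 = 5729.276797

L=595.489 V=5729.277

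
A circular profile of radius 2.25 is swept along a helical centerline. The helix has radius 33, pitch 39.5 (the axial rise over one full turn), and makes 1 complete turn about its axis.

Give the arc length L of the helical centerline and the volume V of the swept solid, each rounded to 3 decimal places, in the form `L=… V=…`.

L=211.074 V=3356.987

2πR = 2π·33 = 207.345115
per-turn = √(207.345115² + 39.5²) = √(42991.9968 + 1560.25) = √44552.2468 = 211.074031
L = 1 × 211.074031 = 211.074031
V = π·2.25² × L = 15.904313 × 211.074031 = 3356.987423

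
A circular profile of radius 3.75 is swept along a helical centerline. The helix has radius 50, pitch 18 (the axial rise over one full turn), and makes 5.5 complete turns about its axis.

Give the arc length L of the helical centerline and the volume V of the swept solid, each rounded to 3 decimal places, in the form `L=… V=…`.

L=1730.710 V=76460.416

2πR = 2π·50 = 314.159265
per-turn = √(314.159265² + 18²) = √(98696.0440 + 324) = √99020.0440 = 314.674505
L = 5.5 × 314.674505 = 1730.709777
V = π·3.75² × L = 44.178647 × 1730.709777 = 76460.415752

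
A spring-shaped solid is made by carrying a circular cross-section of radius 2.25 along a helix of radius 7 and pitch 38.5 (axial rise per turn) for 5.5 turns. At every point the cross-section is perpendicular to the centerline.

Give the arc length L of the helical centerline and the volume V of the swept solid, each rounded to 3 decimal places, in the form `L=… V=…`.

2πR = 2π·7 = 43.982297
per-turn = √(43.982297² + 38.5²) = √(1934.4425 + 1482.25) = √3416.6925 = 58.452480
L = 5.5 × 58.452480 = 321.488642
V = π·2.25² × L = 15.904313 × 321.488642 = 5113.055928

L=321.489 V=5113.056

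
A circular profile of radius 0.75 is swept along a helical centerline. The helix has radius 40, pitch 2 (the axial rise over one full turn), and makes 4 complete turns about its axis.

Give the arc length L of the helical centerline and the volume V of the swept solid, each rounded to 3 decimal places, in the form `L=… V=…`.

L=1005.341 V=1776.585

2πR = 2π·40 = 251.327412
per-turn = √(251.327412² + 2²) = √(63165.4682 + 4) = √63169.4682 = 251.335370
L = 4 × 251.335370 = 1005.341480
V = π·0.75² × L = 1.767146 × 1005.341480 = 1776.585041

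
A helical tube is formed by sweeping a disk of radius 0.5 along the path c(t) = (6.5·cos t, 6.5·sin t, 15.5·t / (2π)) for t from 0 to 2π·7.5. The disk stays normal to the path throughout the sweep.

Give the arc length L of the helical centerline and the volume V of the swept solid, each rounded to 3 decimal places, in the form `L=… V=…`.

2πR = 2π·6.5 = 40.840704
per-turn = √(40.840704² + 15.5²) = √(1667.9631 + 240.25) = √1908.2131 = 43.683099
L = 7.5 × 43.683099 = 327.623243
V = π·0.5² × L = 0.785398 × 327.623243 = 257.314693

L=327.623 V=257.315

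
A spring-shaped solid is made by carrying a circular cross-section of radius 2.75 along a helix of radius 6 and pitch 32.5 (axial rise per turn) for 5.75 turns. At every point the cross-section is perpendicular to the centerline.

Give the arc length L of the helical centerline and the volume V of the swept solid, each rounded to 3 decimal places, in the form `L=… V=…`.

2πR = 2π·6 = 37.699112
per-turn = √(37.699112² + 32.5²) = √(1421.2230 + 1056.25) = √2477.4730 = 49.774221
L = 5.75 × 49.774221 = 286.201768
V = π·2.75² × L = 23.758294 × 286.201768 = 6799.665881

L=286.202 V=6799.666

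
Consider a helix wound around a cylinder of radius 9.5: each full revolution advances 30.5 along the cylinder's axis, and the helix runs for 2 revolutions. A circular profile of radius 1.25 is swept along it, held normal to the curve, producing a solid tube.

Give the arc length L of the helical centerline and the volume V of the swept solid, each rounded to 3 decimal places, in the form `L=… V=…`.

L=134.062 V=658.077

2πR = 2π·9.5 = 59.690260
per-turn = √(59.690260² + 30.5²) = √(3562.9272 + 930.25) = √4493.1772 = 67.031166
L = 2 × 67.031166 = 134.062332
V = π·1.25² × L = 4.908739 × 134.062332 = 658.076931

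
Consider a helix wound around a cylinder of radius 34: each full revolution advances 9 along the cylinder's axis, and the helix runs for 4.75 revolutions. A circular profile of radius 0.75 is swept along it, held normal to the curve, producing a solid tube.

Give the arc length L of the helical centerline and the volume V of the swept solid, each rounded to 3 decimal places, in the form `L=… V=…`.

L=1015.635 V=1794.774

2πR = 2π·34 = 213.628300
per-turn = √(213.628300² + 9²) = √(45637.0508 + 81) = √45718.0508 = 213.817798
L = 4.75 × 213.817798 = 1015.634541
V = π·0.75² × L = 1.767146 × 1015.634541 = 1794.774381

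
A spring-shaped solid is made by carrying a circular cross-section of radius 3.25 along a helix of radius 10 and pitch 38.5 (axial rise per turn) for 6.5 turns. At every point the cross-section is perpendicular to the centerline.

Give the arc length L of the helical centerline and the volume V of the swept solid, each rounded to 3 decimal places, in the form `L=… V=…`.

2πR = 2π·10 = 62.831853
per-turn = √(62.831853² + 38.5²) = √(3947.8418 + 1482.25) = √5430.0918 = 73.689156
L = 6.5 × 73.689156 = 478.979516
V = π·3.25² × L = 33.183072 × 478.979516 = 15894.011964

L=478.980 V=15894.012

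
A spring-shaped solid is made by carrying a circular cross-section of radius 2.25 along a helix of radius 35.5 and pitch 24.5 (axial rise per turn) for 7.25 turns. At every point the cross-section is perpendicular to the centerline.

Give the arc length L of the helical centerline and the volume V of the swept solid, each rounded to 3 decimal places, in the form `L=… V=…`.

L=1626.861 V=25874.101

2πR = 2π·35.5 = 223.053078
per-turn = √(223.053078² + 24.5²) = √(49752.6758 + 600.25) = √50352.9258 = 224.394576
L = 7.25 × 224.394576 = 1626.860677
V = π·2.25² × L = 15.904313 × 1626.860677 = 25874.101100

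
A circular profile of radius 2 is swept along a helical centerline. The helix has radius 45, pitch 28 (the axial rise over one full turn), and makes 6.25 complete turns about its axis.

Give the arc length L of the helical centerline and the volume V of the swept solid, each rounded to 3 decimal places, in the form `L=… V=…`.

2πR = 2π·45 = 282.743339
per-turn = √(282.743339² + 28²) = √(79943.7956 + 784) = √80727.7956 = 284.126373
L = 6.25 × 284.126373 = 1775.789829
V = π·2² × L = 12.566371 × 1775.789829 = 22315.233127

L=1775.790 V=22315.233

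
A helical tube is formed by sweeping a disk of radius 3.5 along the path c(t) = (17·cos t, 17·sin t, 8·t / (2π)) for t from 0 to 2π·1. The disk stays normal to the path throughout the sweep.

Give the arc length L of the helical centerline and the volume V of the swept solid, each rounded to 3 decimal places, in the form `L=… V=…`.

2πR = 2π·17 = 106.814150
per-turn = √(106.814150² + 8²) = √(11409.2627 + 64) = √11473.2627 = 107.113317
L = 1 × 107.113317 = 107.113317
V = π·3.5² × L = 38.484510 × 107.113317 = 4122.203522

L=107.113 V=4122.204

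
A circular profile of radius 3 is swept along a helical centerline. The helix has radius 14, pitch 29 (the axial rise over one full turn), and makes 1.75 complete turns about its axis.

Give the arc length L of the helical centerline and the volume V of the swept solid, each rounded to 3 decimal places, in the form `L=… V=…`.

L=162.088 V=4582.927

2πR = 2π·14 = 87.964594
per-turn = √(87.964594² + 29²) = √(7737.7699 + 841) = √8578.7699 = 92.621649
L = 1.75 × 92.621649 = 162.087886
V = π·3² × L = 28.274334 × 162.087886 = 4582.926996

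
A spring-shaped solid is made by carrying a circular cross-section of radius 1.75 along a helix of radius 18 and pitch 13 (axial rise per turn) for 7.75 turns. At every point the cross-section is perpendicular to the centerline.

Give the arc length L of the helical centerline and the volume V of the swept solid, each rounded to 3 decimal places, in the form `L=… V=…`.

2πR = 2π·18 = 113.097336
per-turn = √(113.097336² + 13²) = √(12791.0073 + 169) = √12960.0073 = 113.842028
L = 7.75 × 113.842028 = 882.275716
V = π·1.75² × L = 9.621128 × 882.275716 = 8488.487153

L=882.276 V=8488.487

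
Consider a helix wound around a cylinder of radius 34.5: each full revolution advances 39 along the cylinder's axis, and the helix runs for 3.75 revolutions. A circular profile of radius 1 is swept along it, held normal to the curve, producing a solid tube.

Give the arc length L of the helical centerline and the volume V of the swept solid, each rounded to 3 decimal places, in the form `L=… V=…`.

L=825.939 V=2594.763

2πR = 2π·34.5 = 216.769893
per-turn = √(216.769893² + 39²) = √(46989.1866 + 1521) = √48510.1866 = 220.250282
L = 3.75 × 220.250282 = 825.938556
V = π·1² × L = 3.141593 × 825.938556 = 2594.762500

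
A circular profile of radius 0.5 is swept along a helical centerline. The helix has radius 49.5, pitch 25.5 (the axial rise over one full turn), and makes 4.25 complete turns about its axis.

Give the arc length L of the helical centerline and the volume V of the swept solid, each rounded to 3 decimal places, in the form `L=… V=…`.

2πR = 2π·49.5 = 311.017673
per-turn = √(311.017673² + 25.5²) = √(96731.9927 + 650.25) = √97382.2427 = 312.061280
L = 4.25 × 312.061280 = 1326.260442
V = π·0.5² × L = 0.785398 × 1326.260442 = 1041.642515

L=1326.260 V=1041.643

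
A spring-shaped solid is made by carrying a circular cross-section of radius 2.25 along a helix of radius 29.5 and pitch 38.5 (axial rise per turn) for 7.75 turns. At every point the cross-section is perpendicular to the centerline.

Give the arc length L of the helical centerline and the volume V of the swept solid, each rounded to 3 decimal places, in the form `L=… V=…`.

2πR = 2π·29.5 = 185.353967
per-turn = √(185.353967² + 38.5²) = √(34356.0929 + 1482.25) = √35838.3429 = 189.310176
L = 7.75 × 189.310176 = 1467.153868
V = π·2.25² × L = 15.904313 × 1467.153868 = 23334.074051

L=1467.154 V=23334.074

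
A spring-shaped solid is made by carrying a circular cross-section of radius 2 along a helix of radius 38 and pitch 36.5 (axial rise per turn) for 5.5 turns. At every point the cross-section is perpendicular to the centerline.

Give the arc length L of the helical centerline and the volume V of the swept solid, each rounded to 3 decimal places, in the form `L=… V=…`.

L=1328.442 V=16693.691

2πR = 2π·38 = 238.761042
per-turn = √(238.761042² + 36.5²) = √(57006.8350 + 1332.25) = √58339.0850 = 241.534853
L = 5.5 × 241.534853 = 1328.441689
V = π·2² × L = 12.566371 × 1328.441689 = 16693.690607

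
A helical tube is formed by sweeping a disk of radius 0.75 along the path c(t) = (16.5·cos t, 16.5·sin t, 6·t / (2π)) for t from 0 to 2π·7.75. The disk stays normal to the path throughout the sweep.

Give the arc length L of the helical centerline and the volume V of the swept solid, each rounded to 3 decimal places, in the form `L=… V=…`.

2πR = 2π·16.5 = 103.672558
per-turn = √(103.672558² + 6²) = √(10747.9992 + 36) = √10783.9992 = 103.846036
L = 7.75 × 103.846036 = 804.806779
V = π·0.75² × L = 1.767146 × 804.806779 = 1422.210974

L=804.807 V=1422.211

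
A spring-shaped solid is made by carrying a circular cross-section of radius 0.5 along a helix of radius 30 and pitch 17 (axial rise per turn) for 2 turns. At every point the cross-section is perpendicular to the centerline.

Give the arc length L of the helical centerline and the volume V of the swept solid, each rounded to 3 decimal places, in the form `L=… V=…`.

2πR = 2π·30 = 188.495559
per-turn = √(188.495559² + 17²) = √(35530.5758 + 289) = √35819.5758 = 189.260603
L = 2 × 189.260603 = 378.521206
V = π·0.5² × L = 0.785398 × 378.521206 = 297.289860

L=378.521 V=297.290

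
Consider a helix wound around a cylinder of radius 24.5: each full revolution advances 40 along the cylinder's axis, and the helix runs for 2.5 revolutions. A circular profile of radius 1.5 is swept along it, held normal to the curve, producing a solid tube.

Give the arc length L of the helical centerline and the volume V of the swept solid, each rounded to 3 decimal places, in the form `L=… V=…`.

L=397.625 V=2810.646

2πR = 2π·24.5 = 153.938040
per-turn = √(153.938040² + 40²) = √(23696.9202 + 1600) = √25296.9202 = 159.050056
L = 2.5 × 159.050056 = 397.625139
V = π·1.5² × L = 7.068583 × 397.625139 = 2810.646484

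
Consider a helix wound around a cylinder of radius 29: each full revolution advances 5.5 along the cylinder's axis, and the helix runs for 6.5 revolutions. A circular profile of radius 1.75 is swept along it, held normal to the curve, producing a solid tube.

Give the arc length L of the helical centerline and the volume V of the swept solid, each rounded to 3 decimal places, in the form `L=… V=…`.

L=1184.920 V=11400.265

2πR = 2π·29 = 182.212374
per-turn = √(182.212374² + 5.5²) = √(33201.3492 + 30.25) = √33231.5992 = 182.295363
L = 6.5 × 182.295363 = 1184.919857
V = π·1.75² × L = 9.621128 × 1184.919857 = 11400.265019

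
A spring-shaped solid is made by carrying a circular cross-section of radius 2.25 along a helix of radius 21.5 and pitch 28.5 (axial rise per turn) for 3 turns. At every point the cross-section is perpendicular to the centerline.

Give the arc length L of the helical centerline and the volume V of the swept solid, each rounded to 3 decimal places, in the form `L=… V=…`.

L=414.186 V=6587.349

2πR = 2π·21.5 = 135.088484
per-turn = √(135.088484² + 28.5²) = √(18248.8985 + 812.25) = √19061.1485 = 138.062118
L = 3 × 138.062118 = 414.186355
V = π·2.25² × L = 15.904313 × 414.186355 = 6587.349354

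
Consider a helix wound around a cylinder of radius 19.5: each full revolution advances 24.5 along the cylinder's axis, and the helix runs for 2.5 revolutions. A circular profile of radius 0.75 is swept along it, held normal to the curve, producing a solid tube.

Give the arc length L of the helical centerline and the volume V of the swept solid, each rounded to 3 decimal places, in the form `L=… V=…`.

2πR = 2π·19.5 = 122.522113
per-turn = √(122.522113² + 24.5²) = √(15011.6683 + 600.25) = √15611.9183 = 124.947662
L = 2.5 × 124.947662 = 312.369156
V = π·0.75² × L = 1.767146 × 312.369156 = 552.001862

L=312.369 V=552.002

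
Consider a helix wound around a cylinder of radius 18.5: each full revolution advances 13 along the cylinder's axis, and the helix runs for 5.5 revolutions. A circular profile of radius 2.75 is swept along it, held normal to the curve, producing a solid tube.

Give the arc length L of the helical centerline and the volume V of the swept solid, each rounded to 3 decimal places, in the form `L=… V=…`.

2πR = 2π·18.5 = 116.238928
per-turn = √(116.238928² + 13²) = √(13511.4884 + 169) = √13680.4884 = 116.963620
L = 5.5 × 116.963620 = 643.299911
V = π·2.75² × L = 23.758294 × 643.299911 = 15283.708689

L=643.300 V=15283.709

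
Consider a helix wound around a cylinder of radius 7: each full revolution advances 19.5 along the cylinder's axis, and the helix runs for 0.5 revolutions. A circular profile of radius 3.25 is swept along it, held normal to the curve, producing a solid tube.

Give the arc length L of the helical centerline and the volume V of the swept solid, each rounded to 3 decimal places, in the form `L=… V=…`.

2πR = 2π·7 = 43.982297
per-turn = √(43.982297² + 19.5²) = √(1934.4425 + 380.25) = √2314.6925 = 48.111251
L = 0.5 × 48.111251 = 24.055625
V = π·3.25² × L = 33.183072 × 24.055625 = 798.239561

L=24.056 V=798.240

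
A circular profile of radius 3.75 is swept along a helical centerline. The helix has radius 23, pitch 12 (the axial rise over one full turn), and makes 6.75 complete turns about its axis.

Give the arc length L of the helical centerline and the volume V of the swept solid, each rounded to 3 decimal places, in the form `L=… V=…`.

L=978.822 V=43243.020

2πR = 2π·23 = 144.513262
per-turn = √(144.513262² + 12²) = √(20884.0829 + 144) = √21028.0829 = 145.010630
L = 6.75 × 145.010630 = 978.821755
V = π·3.75² × L = 44.178647 × 978.821755 = 43243.020480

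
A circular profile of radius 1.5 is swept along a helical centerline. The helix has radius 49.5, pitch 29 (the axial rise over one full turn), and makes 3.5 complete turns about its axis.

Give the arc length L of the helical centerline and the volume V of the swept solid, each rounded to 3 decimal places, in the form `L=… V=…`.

2πR = 2π·49.5 = 311.017673
per-turn = √(311.017673² + 29²) = √(96731.9927 + 841) = √97572.9927 = 312.366760
L = 3.5 × 312.366760 = 1093.283660
V = π·1.5² × L = 7.068583 × 1093.283660 = 7727.966807

L=1093.284 V=7727.967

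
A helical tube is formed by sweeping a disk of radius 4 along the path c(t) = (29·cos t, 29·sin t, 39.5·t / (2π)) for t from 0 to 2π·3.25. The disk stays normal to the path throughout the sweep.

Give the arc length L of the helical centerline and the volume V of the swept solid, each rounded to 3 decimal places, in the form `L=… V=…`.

L=605.945 V=30458.120

2πR = 2π·29 = 182.212374
per-turn = √(182.212374² + 39.5²) = √(33201.3492 + 1560.25) = √34761.5992 = 186.444628
L = 3.25 × 186.444628 = 605.945040
V = π·4² × L = 50.265482 × 605.945040 = 30458.119783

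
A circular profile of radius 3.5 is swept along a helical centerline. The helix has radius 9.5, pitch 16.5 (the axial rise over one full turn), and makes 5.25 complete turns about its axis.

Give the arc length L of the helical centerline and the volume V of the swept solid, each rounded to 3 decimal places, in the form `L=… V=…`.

2πR = 2π·9.5 = 59.690260
per-turn = √(59.690260² + 16.5²) = √(3562.9272 + 272.25) = √3835.1772 = 61.928807
L = 5.25 × 61.928807 = 325.126239
V = π·3.5² × L = 38.484510 × 325.126239 = 12512.323997

L=325.126 V=12512.324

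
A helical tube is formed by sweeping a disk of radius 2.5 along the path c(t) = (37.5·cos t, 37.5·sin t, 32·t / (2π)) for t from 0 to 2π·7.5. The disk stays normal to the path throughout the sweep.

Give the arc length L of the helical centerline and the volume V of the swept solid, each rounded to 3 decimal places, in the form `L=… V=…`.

2πR = 2π·37.5 = 235.619449
per-turn = √(235.619449² + 32²) = √(55516.5248 + 1024) = √56540.5248 = 237.782516
L = 7.5 × 237.782516 = 1783.368867
V = π·2.5² × L = 19.634954 × 1783.368867 = 35016.365830

L=1783.369 V=35016.366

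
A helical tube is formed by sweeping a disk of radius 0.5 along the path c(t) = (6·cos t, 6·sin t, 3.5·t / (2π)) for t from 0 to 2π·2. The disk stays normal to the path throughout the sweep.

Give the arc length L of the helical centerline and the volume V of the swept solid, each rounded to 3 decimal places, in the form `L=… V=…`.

L=75.722 V=59.472

2πR = 2π·6 = 37.699112
per-turn = √(37.699112² + 3.5²) = √(1421.2230 + 12.25) = √1433.4730 = 37.861234
L = 2 × 37.861234 = 75.722468
V = π·0.5² × L = 0.785398 × 75.722468 = 59.472287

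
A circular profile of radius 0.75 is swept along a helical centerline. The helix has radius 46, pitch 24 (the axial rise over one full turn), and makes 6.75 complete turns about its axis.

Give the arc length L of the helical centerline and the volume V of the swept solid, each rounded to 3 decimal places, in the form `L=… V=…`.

L=1957.644 V=3459.442

2πR = 2π·46 = 289.026524
per-turn = √(289.026524² + 24²) = √(83536.3317 + 576) = √84112.3317 = 290.021261
L = 6.75 × 290.021261 = 1957.643510
V = π·0.75² × L = 1.767146 × 1957.643510 = 3459.441638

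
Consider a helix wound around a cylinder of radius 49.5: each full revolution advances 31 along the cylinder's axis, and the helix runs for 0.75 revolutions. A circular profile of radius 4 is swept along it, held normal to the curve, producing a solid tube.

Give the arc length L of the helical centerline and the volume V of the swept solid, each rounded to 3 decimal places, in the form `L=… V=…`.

2πR = 2π·49.5 = 311.017673
per-turn = √(311.017673² + 31²) = √(96731.9927 + 961) = √97692.9927 = 312.558783
L = 0.75 × 312.558783 = 234.419087
V = π·4² × L = 50.265482 × 234.419087 = 11783.188512

L=234.419 V=11783.189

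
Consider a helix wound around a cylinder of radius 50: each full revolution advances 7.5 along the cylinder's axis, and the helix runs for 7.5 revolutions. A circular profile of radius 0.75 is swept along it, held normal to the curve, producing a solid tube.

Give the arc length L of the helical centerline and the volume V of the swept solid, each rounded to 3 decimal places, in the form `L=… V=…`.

L=2356.866 V=4164.926

2πR = 2π·50 = 314.159265
per-turn = √(314.159265² + 7.5²) = √(98696.0440 + 56.25) = √98752.2940 = 314.248777
L = 7.5 × 314.248777 = 2356.865829
V = π·0.75² × L = 1.767146 × 2356.865829 = 4164.925711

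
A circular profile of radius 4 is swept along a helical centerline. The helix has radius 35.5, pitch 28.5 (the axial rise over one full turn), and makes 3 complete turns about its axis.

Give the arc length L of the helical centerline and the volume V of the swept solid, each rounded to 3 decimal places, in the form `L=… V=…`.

L=674.599 V=33909.064

2πR = 2π·35.5 = 223.053078
per-turn = √(223.053078² + 28.5²) = √(49752.6758 + 812.25) = √50564.9258 = 224.866462
L = 3 × 224.866462 = 674.599386
V = π·4² × L = 50.265482 × 674.599386 = 33909.063621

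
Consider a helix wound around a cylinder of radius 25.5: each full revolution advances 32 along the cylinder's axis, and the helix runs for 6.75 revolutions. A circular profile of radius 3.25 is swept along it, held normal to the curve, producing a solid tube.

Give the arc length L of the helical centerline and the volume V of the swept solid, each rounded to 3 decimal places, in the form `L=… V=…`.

L=1102.853 V=36596.035

2πR = 2π·25.5 = 160.221225
per-turn = √(160.221225² + 32²) = √(25670.8410 + 1024) = √26694.8410 = 163.385559
L = 6.75 × 163.385559 = 1102.852527
V = π·3.25² × L = 33.183072 × 1102.852527 = 36596.035237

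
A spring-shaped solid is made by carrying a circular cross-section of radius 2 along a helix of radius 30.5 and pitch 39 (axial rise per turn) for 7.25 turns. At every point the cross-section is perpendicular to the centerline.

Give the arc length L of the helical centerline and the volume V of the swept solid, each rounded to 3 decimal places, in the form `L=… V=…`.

L=1417.849 V=17817.211

2πR = 2π·30.5 = 191.637152
per-turn = √(191.637152² + 39²) = √(36724.7980 + 1521) = √38245.7980 = 195.565329
L = 7.25 × 195.565329 = 1417.848637
V = π·2² × L = 12.566371 × 1417.848637 = 17817.211442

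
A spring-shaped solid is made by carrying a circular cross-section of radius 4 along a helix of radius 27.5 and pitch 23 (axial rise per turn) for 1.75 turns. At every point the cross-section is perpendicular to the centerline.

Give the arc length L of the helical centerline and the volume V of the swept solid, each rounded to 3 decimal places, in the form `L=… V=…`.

L=305.045 V=15333.254

2πR = 2π·27.5 = 172.787596
per-turn = √(172.787596² + 23²) = √(29855.5533 + 529) = √30384.5533 = 174.311656
L = 1.75 × 174.311656 = 305.045397
V = π·4² × L = 50.265482 × 305.045397 = 15333.254076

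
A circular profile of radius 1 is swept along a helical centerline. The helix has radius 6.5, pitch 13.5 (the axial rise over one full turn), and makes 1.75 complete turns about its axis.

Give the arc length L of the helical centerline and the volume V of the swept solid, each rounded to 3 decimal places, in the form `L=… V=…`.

2πR = 2π·6.5 = 40.840704
per-turn = √(40.840704² + 13.5²) = √(1667.9631 + 182.25) = √1850.2131 = 43.014104
L = 1.75 × 43.014104 = 75.274682
V = π·1² × L = 3.141593 × 75.274682 = 236.482388

L=75.275 V=236.482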